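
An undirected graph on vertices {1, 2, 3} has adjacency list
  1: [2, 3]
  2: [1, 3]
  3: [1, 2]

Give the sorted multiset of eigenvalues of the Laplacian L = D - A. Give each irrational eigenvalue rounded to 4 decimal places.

[0, 3, 3]

Reading degrees in the order [1, 2, 3] gives [2, 2, 2]; set D = diag(2, 2, 2) and form L = D - A. The multiplicity of 0 as a Laplacian eigenvalue equals the number of connected components.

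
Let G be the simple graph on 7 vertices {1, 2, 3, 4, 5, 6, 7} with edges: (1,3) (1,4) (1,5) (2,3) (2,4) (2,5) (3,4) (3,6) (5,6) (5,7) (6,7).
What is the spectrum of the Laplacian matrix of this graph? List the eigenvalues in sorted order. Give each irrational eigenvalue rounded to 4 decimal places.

Reading degrees in the order [1, 2, 3, 4, 5, 6, 7] gives [3, 3, 4, 3, 4, 3, 2]; set D = diag(3, 3, 4, 3, 4, 3, 2) and form L = D - A. The multiplicity of 0 as a Laplacian eigenvalue equals the number of connected components. By the matrix-tree theorem the graph has (1/7) * product of the nonzero eigenvalues = 183 spanning trees.

[0, 1.2223, 3, 3.3165, 3.6630, 4.7710, 6.0272]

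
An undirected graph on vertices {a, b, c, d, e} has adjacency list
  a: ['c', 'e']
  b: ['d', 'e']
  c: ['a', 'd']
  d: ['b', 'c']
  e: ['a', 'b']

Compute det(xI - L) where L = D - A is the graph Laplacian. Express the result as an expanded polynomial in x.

With the vertex order [a, b, c, d, e], the degrees are [2, 2, 2, 2, 2], giving D = diag(2, 2, 2, 2, 2) and L = D - A. L has integer entries, so p(x) = det(xI - L) has integer coefficients. Expanding the determinant yields x^5 - 10x^4 + 35x^3 - 50x^2 + 25x. The constant term is 0 because L is singular (the all-ones vector lies in its kernel). There is one zero in the spectrum, matching the 1 component.

x^5 - 10x^4 + 35x^3 - 50x^2 + 25x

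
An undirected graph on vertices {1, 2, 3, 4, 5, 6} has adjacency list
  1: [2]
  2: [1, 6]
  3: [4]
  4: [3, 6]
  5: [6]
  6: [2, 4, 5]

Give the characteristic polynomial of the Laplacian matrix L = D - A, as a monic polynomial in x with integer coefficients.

x^6 - 10x^5 + 35x^4 - 52x^3 + 31x^2 - 6x

Reading degrees in the order [1, 2, 3, 4, 5, 6] gives [1, 2, 1, 2, 1, 3]; set D = diag(1, 2, 1, 2, 1, 3) and form L = D - A. Computing det(xI - L) by cofactor expansion (or equivalently via sum-over-permutations) gives x^6 - 10x^5 + 35x^4 - 52x^3 + 31x^2 - 6x. The constant term is 0 because L is singular (the all-ones vector lies in its kernel). The largest eigenvalue, 4.3028, is at most the vertex count 6. The eigenvalues sum to 10, which equals trace(L) = 2|E|.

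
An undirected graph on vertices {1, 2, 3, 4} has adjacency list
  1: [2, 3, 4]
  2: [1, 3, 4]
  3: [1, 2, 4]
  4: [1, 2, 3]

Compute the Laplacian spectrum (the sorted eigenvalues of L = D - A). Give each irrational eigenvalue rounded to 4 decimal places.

[0, 4, 4, 4]

Reading degrees in the order [1, 2, 3, 4] gives [3, 3, 3, 3]; set D = diag(3, 3, 3, 3) and form L = D - A. Since every row of L sums to 0, the all-ones vector is in the kernel and 0 is an eigenvalue. The largest eigenvalue, 4, is at most the vertex count 4.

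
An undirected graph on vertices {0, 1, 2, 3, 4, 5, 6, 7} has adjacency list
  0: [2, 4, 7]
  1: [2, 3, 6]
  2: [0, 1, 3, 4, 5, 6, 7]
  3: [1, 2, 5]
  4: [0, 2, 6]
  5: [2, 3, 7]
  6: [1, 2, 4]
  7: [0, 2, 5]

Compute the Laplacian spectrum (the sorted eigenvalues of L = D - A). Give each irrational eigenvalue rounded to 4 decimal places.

Each diagonal entry of L is the vertex degree and each off-diagonal entry is -1 where an edge is present, 0 otherwise; in the order [0, 1, 2, 3, 4, 5, 6, 7] the diagonal is [3, 3, 7, 3, 3, 3, 3, 3]. The multiplicity of 0 as a Laplacian eigenvalue equals the number of connected components. By the matrix-tree theorem the graph has (1/8) * product of the nonzero eigenvalues = 841 spanning trees. The largest eigenvalue, 8, is at most the vertex count 8.

[0, 1.7530, 1.7530, 3.4450, 3.4450, 4.8019, 4.8019, 8]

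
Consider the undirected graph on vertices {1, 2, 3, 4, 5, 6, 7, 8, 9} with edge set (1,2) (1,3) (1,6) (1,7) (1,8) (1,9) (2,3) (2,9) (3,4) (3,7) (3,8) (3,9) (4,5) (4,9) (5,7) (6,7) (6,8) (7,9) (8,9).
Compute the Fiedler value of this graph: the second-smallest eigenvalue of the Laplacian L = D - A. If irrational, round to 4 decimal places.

Each diagonal entry of L is the vertex degree and each off-diagonal entry is -1 where an edge is present, 0 otherwise; in the order [1, 2, 3, 4, 5, 6, 7, 8, 9] the diagonal is [6, 3, 6, 3, 2, 3, 5, 4, 6]. Computing the eigenvalues of L and sorting gives [0, 1.4607, 2.4011, 3.2891, 4.2958, 4.8357, 7, 7.0925, 7.6250]. The Fiedler value lambda_2 = 1.4607 is strictly positive, so the graph is connected. By the matrix-tree theorem the graph has (1/9) * product of the nonzero eigenvalues = 10080 spanning trees.

1.4607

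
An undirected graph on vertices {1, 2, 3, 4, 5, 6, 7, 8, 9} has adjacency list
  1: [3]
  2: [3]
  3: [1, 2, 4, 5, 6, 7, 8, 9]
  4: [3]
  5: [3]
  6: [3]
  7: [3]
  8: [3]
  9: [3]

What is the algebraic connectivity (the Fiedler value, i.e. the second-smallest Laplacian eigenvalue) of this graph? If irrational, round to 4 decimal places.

Reading degrees in the order [1, 2, 3, 4, 5, 6, 7, 8, 9] gives [1, 1, 8, 1, 1, 1, 1, 1, 1]; set D = diag(1, 1, 8, 1, 1, 1, 1, 1, 1) and form L = D - A. The sorted Laplacian eigenvalues are [0, 1, 1, 1, 1, 1, 1, 1, 9]; the algebraic connectivity is the second entry, 1. There is one zero in the spectrum, matching the 1 component.

1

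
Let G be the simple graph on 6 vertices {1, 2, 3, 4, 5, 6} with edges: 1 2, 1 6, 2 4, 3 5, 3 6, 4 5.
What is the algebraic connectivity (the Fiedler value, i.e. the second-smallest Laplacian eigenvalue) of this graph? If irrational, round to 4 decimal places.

1

Each diagonal entry of L is the vertex degree and each off-diagonal entry is -1 where an edge is present, 0 otherwise; in the order [1, 2, 3, 4, 5, 6] the diagonal is [2, 2, 2, 2, 2, 2]. The smallest Laplacian eigenvalue is always 0. The next one, lambda_2 = 1, measures how hard the graph is to disconnect: larger values mean better connectivity.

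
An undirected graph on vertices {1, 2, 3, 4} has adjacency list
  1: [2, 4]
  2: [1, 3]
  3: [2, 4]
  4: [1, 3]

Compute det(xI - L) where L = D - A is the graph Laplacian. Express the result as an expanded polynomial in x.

Reading degrees in the order [1, 2, 3, 4] gives [2, 2, 2, 2]; set D = diag(2, 2, 2, 2) and form L = D - A. Computing det(xI - L) by cofactor expansion (or equivalently via sum-over-permutations) gives x^4 - 8x^3 + 20x^2 - 16x. The constant term is 0 because L is singular (the all-ones vector lies in its kernel). By the matrix-tree theorem the graph has (1/4) * product of the nonzero eigenvalues = 4 spanning trees.

x^4 - 8x^3 + 20x^2 - 16x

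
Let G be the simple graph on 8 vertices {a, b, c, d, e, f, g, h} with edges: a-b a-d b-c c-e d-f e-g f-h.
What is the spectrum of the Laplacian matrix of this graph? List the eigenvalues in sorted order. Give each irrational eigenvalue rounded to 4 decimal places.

With the vertex order [a, b, c, d, e, f, g, h], the degrees are [2, 2, 2, 2, 2, 2, 1, 1], giving D = diag(2, 2, 2, 2, 2, 2, 1, 1) and L = D - A. Diagonalising L (or applying a numerical eigensolver to the 8x8 matrix) gives the spectrum above. There is one zero in the spectrum, matching the 1 component. The largest eigenvalue, 3.8478, is at most the vertex count 8.

[0, 0.1522, 0.5858, 1.2346, 2, 2.7654, 3.4142, 3.8478]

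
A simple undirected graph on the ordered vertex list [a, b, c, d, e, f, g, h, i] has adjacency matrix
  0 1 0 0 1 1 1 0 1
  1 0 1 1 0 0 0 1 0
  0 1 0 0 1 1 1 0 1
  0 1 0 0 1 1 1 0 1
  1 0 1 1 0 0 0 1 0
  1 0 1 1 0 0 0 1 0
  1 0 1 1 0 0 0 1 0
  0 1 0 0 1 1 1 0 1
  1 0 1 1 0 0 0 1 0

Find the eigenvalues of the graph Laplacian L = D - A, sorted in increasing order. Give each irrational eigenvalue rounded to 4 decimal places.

[0, 4, 4, 4, 4, 5, 5, 5, 9]

Reading degrees in the order [a, b, c, d, e, f, g, h, i] gives [5, 4, 5, 5, 4, 4, 4, 5, 4]; set D = diag(5, 4, 5, 5, 4, 4, 4, 5, 4) and form L = D - A. Since every row of L sums to 0, the all-ones vector is in the kernel and 0 is an eigenvalue. By the matrix-tree theorem the graph has (1/9) * product of the nonzero eigenvalues = 32000 spanning trees.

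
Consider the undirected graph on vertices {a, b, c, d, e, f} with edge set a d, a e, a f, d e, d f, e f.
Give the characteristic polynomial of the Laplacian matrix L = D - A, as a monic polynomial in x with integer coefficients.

x^6 - 12x^5 + 48x^4 - 64x^3

With the vertex order [a, b, c, d, e, f], the degrees are [3, 0, 0, 3, 3, 3], giving D = diag(3, 0, 0, 3, 3, 3) and L = D - A. Computing det(xI - L) by cofactor expansion (or equivalently via sum-over-permutations) gives x^6 - 12x^5 + 48x^4 - 64x^3. Since p(0) = det(-L) = 0, x divides p(x). There are 3 zeros in the spectrum, matching the 3 components. The largest eigenvalue, 4, is at most the vertex count 6.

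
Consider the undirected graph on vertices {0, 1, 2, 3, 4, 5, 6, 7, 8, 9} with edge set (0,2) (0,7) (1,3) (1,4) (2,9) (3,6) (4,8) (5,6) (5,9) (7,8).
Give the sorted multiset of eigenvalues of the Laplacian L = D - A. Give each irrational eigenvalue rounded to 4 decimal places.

[0, 0.3820, 0.3820, 1.3820, 1.3820, 2.6180, 2.6180, 3.6180, 3.6180, 4]

With the vertex order [0, 1, 2, 3, 4, 5, 6, 7, 8, 9], the degrees are [2, 2, 2, 2, 2, 2, 2, 2, 2, 2], giving D = diag(2, 2, 2, 2, 2, 2, 2, 2, 2, 2) and L = D - A. The multiplicity of 0 as a Laplacian eigenvalue equals the number of connected components. The single zero eigenvalue shows the graph is connected. The eigenvalues sum to 20, which equals trace(L) = 2|E|.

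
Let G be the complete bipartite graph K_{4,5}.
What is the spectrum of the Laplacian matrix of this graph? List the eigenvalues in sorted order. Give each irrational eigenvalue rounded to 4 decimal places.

The graph has 9 vertices and degree multiset [5, 5, 5, 5, 4, 4, 4, 4, 4]; D is the diagonal matrix of degrees and L = D - A. The multiplicity of 0 as a Laplacian eigenvalue equals the number of connected components. There is one zero in the spectrum, matching the 1 component.

[0, 4, 4, 4, 4, 5, 5, 5, 9]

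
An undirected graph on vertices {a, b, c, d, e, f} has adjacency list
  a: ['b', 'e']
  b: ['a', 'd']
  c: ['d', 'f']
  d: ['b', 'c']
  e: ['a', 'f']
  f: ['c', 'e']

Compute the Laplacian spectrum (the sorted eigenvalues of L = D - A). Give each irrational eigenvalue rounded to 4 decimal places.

[0, 1, 1, 3, 3, 4]

With the vertex order [a, b, c, d, e, f], the degrees are [2, 2, 2, 2, 2, 2], giving D = diag(2, 2, 2, 2, 2, 2) and L = D - A. Diagonalising L (or applying a numerical eigensolver to the 6x6 matrix) gives the spectrum above. There is one zero in the spectrum, matching the 1 component.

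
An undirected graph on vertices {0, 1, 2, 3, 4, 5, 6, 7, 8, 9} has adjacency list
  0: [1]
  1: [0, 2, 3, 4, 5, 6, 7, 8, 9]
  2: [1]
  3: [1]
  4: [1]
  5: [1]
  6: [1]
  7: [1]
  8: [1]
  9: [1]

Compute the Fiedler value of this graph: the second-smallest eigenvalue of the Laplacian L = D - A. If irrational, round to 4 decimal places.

Each diagonal entry of L is the vertex degree and each off-diagonal entry is -1 where an edge is present, 0 otherwise; in the order [0, 1, 2, 3, 4, 5, 6, 7, 8, 9] the diagonal is [1, 9, 1, 1, 1, 1, 1, 1, 1, 1]. The sorted Laplacian eigenvalues are [0, 1, 1, 1, 1, 1, 1, 1, 1, 10]; the algebraic connectivity is the second entry, 1. By the matrix-tree theorem the graph has (1/10) * product of the nonzero eigenvalues = 1 spanning tree.

1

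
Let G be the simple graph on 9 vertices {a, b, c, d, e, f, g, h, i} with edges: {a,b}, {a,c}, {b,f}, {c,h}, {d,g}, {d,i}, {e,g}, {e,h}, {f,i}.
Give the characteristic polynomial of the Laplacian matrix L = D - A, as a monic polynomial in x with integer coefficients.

x^9 - 18x^8 + 135x^7 - 546x^6 + 1287x^5 - 1782x^4 + 1386x^3 - 540x^2 + 81x

Reading degrees in the order [a, b, c, d, e, f, g, h, i] gives [2, 2, 2, 2, 2, 2, 2, 2, 2]; set D = diag(2, 2, 2, 2, 2, 2, 2, 2, 2) and form L = D - A. Computing det(xI - L) by cofactor expansion (or equivalently via sum-over-permutations) gives x^9 - 18x^8 + 135x^7 - 546x^6 + 1287x^5 - 1782x^4 + 1386x^3 - 540x^2 + 81x. Since p(0) = det(-L) = 0, x divides p(x). The eigenvalues sum to 18, which equals trace(L) = 2|E|.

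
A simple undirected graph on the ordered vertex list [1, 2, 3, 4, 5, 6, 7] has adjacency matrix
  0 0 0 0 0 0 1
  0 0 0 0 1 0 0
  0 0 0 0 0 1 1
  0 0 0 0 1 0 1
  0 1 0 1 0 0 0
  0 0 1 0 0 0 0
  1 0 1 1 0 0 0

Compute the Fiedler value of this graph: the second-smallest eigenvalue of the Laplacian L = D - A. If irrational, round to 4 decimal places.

With the vertex order [1, 2, 3, 4, 5, 6, 7], the degrees are [1, 1, 2, 2, 2, 1, 3], giving D = diag(1, 1, 2, 2, 2, 1, 3) and L = D - A. The smallest Laplacian eigenvalue is always 0. The next one, lambda_2 = 0.2603, measures how hard the graph is to disconnect: larger values mean better connectivity. There is one zero in the spectrum, matching the 1 component.

0.2603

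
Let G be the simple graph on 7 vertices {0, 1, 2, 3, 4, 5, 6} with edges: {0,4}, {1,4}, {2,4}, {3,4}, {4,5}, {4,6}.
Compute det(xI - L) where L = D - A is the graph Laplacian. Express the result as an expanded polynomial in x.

x^7 - 12x^6 + 45x^5 - 80x^4 + 75x^3 - 36x^2 + 7x

With the vertex order [0, 1, 2, 3, 4, 5, 6], the degrees are [1, 1, 1, 1, 6, 1, 1], giving D = diag(1, 1, 1, 1, 6, 1, 1) and L = D - A. Computing det(xI - L) by cofactor expansion (or equivalently via sum-over-permutations) gives x^7 - 12x^6 + 45x^5 - 80x^4 + 75x^3 - 36x^2 + 7x. The constant term is 0 because L is singular (the all-ones vector lies in its kernel). By the matrix-tree theorem the graph has (1/7) * product of the nonzero eigenvalues = 1 spanning tree. There is one zero in the spectrum, matching the 1 component.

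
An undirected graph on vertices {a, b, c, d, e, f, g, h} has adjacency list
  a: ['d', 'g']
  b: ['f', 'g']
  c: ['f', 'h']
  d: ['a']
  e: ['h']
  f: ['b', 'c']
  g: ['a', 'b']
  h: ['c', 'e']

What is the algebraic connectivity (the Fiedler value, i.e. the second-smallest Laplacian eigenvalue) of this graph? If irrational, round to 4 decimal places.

0.1522

Reading degrees in the order [a, b, c, d, e, f, g, h] gives [2, 2, 2, 1, 1, 2, 2, 2]; set D = diag(2, 2, 2, 1, 1, 2, 2, 2) and form L = D - A. The smallest Laplacian eigenvalue is always 0. The next one, lambda_2 = 0.1522, measures how hard the graph is to disconnect: larger values mean better connectivity. There is one zero in the spectrum, matching the 1 component.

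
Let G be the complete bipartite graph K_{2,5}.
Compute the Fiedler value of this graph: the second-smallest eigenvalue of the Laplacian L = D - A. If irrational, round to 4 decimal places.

The graph has 7 vertices and degree multiset [5, 5, 2, 2, 2, 2, 2]; D is the diagonal matrix of degrees and L = D - A. The sorted Laplacian eigenvalues are [0, 2, 2, 2, 2, 5, 7]; the algebraic connectivity is the second entry, 2.

2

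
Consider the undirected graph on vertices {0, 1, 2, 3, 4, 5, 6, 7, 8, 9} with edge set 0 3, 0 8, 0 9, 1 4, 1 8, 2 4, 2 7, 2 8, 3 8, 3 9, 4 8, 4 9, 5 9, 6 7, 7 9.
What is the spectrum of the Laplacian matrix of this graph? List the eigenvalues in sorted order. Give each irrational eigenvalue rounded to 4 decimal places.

Reading degrees in the order [0, 1, 2, 3, 4, 5, 6, 7, 8, 9] gives [3, 2, 3, 3, 4, 1, 1, 3, 5, 5]; set D = diag(3, 2, 3, 3, 4, 1, 1, 3, 5, 5) and form L = D - A. Since every row of L sums to 0, the all-ones vector is in the kernel and 0 is an eigenvalue. There is one zero in the spectrum, matching the 1 component. The largest eigenvalue, 6.8066, is at most the vertex count 10.

[0, 0.6183, 0.8497, 1.6402, 2.1956, 3.5884, 4, 4.4019, 5.8992, 6.8066]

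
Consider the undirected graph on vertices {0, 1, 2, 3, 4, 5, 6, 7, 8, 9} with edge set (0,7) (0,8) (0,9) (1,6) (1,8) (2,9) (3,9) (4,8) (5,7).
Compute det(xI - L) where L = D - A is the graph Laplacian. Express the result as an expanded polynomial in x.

x^10 - 18x^9 + 133x^8 - 524x^7 + 1198x^6 - 1624x^5 + 1284x^4 - 562x^3 + 122x^2 - 10x

Each diagonal entry of L is the vertex degree and each off-diagonal entry is -1 where an edge is present, 0 otherwise; in the order [0, 1, 2, 3, 4, 5, 6, 7, 8, 9] the diagonal is [3, 2, 1, 1, 1, 1, 1, 2, 3, 3]. L has integer entries, so p(x) = det(xI - L) has integer coefficients. Expanding the determinant yields x^10 - 18x^9 + 133x^8 - 524x^7 + 1198x^6 - 1624x^5 + 1284x^4 - 562x^3 + 122x^2 - 10x. The coefficient of x^9 equals -trace(L) = -18, matching the sum of degrees. The largest eigenvalue, 4.8958, is at most the vertex count 10. The eigenvalues sum to 18, which equals trace(L) = 2|E|.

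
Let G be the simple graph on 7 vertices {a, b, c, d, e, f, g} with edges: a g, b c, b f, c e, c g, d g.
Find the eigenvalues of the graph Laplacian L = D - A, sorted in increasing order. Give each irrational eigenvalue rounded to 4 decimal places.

With the vertex order [a, b, c, d, e, f, g], the degrees are [1, 2, 3, 1, 1, 1, 3], giving D = diag(1, 2, 3, 1, 1, 1, 3) and L = D - A. The multiplicity of 0 as a Laplacian eigenvalue equals the number of connected components. The eigenvalues sum to 12, which equals trace(L) = 2|E|. By the matrix-tree theorem the graph has (1/7) * product of the nonzero eigenvalues = 1 spanning tree.

[0, 0.3217, 0.6802, 1, 2.1397, 3.2297, 4.6287]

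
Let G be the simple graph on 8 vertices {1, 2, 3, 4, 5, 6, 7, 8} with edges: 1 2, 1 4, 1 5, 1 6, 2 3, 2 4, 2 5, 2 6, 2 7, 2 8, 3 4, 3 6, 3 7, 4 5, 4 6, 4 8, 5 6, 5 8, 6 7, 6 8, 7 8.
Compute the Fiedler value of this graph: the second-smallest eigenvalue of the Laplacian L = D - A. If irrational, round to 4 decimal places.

Each diagonal entry of L is the vertex degree and each off-diagonal entry is -1 where an edge is present, 0 otherwise; in the order [1, 2, 3, 4, 5, 6, 7, 8] the diagonal is [4, 7, 4, 6, 5, 7, 4, 5]. Computing the eigenvalues of L and sorting gives [0, 3.1088, 4.2954, 5, 6.3174, 7.2784, 8, 8]. The Fiedler value lambda_2 = 3.1088 is strictly positive, so the graph is connected. The eigenvalues sum to 42, which equals trace(L) = 2|E|. By the matrix-tree theorem the graph has (1/8) * product of the nonzero eigenvalues = 24560 spanning trees.

3.1088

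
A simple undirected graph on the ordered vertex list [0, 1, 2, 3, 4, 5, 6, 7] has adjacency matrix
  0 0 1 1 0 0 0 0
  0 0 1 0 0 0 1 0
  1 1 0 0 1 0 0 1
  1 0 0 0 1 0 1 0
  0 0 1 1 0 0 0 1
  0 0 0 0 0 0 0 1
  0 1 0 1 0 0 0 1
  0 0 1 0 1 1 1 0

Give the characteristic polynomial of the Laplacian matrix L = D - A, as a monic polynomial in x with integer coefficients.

With the vertex order [0, 1, 2, 3, 4, 5, 6, 7], the degrees are [2, 2, 4, 3, 3, 1, 3, 4], giving D = diag(2, 2, 4, 3, 3, 1, 3, 4) and L = D - A. Computing det(xI - L) by cofactor expansion (or equivalently via sum-over-permutations) gives x^8 - 22x^7 + 197x^6 - 926x^5 + 2455x^4 - 3648x^3 + 2787x^2 - 832x. The constant term is 0 because L is singular (the all-ones vector lies in its kernel). The largest eigenvalue, 5.7321, is at most the vertex count 8.

x^8 - 22x^7 + 197x^6 - 926x^5 + 2455x^4 - 3648x^3 + 2787x^2 - 832x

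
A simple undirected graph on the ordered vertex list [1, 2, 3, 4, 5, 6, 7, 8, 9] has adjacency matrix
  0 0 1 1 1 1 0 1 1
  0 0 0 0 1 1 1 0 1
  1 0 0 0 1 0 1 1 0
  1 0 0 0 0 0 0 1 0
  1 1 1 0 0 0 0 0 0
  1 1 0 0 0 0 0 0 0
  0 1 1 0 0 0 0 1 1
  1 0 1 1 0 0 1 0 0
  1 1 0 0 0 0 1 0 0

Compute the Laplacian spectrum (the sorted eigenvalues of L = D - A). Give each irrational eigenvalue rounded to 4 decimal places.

[0, 1.4511, 1.9644, 2.5345, 3.2156, 4.2828, 5.3081, 5.8943, 7.3491]

Each diagonal entry of L is the vertex degree and each off-diagonal entry is -1 where an edge is present, 0 otherwise; in the order [1, 2, 3, 4, 5, 6, 7, 8, 9] the diagonal is [6, 4, 4, 2, 3, 2, 4, 4, 3]. The multiplicity of 0 as a Laplacian eigenvalue equals the number of connected components. The single zero eigenvalue shows the graph is connected. The eigenvalues sum to 32, which equals trace(L) = 2|E|. The largest eigenvalue, 7.3491, is at most the vertex count 9.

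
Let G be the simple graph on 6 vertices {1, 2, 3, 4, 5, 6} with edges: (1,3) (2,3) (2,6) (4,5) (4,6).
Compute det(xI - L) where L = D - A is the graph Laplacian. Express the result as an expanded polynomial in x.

x^6 - 10x^5 + 36x^4 - 56x^3 + 35x^2 - 6x

Each diagonal entry of L is the vertex degree and each off-diagonal entry is -1 where an edge is present, 0 otherwise; in the order [1, 2, 3, 4, 5, 6] the diagonal is [1, 2, 2, 2, 1, 2]. Computing det(xI - L) by cofactor expansion (or equivalently via sum-over-permutations) gives x^6 - 10x^5 + 36x^4 - 56x^3 + 35x^2 - 6x. The constant term is 0 because L is singular (the all-ones vector lies in its kernel). There is one zero in the spectrum, matching the 1 component. The eigenvalues sum to 10, which equals trace(L) = 2|E|.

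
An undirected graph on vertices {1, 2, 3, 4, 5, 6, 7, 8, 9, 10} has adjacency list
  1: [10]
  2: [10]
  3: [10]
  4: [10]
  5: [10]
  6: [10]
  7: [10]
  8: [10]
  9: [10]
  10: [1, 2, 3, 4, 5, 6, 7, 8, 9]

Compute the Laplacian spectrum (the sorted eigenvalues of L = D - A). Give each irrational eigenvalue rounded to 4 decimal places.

With the vertex order [1, 2, 3, 4, 5, 6, 7, 8, 9, 10], the degrees are [1, 1, 1, 1, 1, 1, 1, 1, 1, 9], giving D = diag(1, 1, 1, 1, 1, 1, 1, 1, 1, 9) and L = D - A. L is symmetric positive semidefinite, so every eigenvalue is real and nonnegative. By the matrix-tree theorem the graph has (1/10) * product of the nonzero eigenvalues = 1 spanning tree.

[0, 1, 1, 1, 1, 1, 1, 1, 1, 10]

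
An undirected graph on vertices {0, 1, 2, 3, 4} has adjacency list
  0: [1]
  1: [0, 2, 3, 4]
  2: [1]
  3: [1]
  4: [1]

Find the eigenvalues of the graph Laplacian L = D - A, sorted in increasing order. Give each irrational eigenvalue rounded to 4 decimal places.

Reading degrees in the order [0, 1, 2, 3, 4] gives [1, 4, 1, 1, 1]; set D = diag(1, 4, 1, 1, 1) and form L = D - A. L is symmetric positive semidefinite, so every eigenvalue is real and nonnegative. The single zero eigenvalue shows the graph is connected.

[0, 1, 1, 1, 5]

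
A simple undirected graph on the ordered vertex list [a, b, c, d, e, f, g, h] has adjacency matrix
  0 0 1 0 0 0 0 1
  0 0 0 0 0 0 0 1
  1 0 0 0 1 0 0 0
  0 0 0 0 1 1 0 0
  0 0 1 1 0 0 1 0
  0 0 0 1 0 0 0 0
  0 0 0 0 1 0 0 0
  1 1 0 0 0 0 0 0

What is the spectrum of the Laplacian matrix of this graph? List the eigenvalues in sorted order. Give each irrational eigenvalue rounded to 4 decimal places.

With the vertex order [a, b, c, d, e, f, g, h], the degrees are [2, 1, 2, 2, 3, 1, 1, 2], giving D = diag(2, 1, 2, 2, 3, 1, 1, 2) and L = D - A. L is symmetric positive semidefinite, so every eigenvalue is real and nonnegative. The single zero eigenvalue shows the graph is connected. The eigenvalues sum to 14, which equals trace(L) = 2|E|.

[0, 0.1864, 0.5858, 1, 2, 2.4707, 3.4142, 4.3429]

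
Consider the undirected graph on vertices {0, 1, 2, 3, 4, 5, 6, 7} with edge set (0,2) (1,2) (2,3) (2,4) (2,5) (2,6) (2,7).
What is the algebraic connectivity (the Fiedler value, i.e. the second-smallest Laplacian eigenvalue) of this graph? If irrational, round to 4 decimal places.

Each diagonal entry of L is the vertex degree and each off-diagonal entry is -1 where an edge is present, 0 otherwise; in the order [0, 1, 2, 3, 4, 5, 6, 7] the diagonal is [1, 1, 7, 1, 1, 1, 1, 1]. The smallest Laplacian eigenvalue is always 0. The next one, lambda_2 = 1, measures how hard the graph is to disconnect: larger values mean better connectivity. There is one zero in the spectrum, matching the 1 component.

1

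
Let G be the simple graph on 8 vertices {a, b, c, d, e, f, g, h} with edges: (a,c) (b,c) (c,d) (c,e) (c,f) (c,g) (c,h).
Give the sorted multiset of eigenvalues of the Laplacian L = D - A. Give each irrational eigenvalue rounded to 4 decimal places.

[0, 1, 1, 1, 1, 1, 1, 8]

Reading degrees in the order [a, b, c, d, e, f, g, h] gives [1, 1, 7, 1, 1, 1, 1, 1]; set D = diag(1, 1, 7, 1, 1, 1, 1, 1) and form L = D - A. L is symmetric positive semidefinite, so every eigenvalue is real and nonnegative.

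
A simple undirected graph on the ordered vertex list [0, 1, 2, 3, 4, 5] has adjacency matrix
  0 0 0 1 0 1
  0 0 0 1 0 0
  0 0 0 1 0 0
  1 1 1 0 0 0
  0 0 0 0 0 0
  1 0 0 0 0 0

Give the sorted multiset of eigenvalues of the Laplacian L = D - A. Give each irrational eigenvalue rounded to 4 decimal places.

Reading degrees in the order [0, 1, 2, 3, 4, 5] gives [2, 1, 1, 3, 0, 1]; set D = diag(2, 1, 1, 3, 0, 1) and form L = D - A. Since every row of L sums to 0, the all-ones vector is in the kernel and 0 is an eigenvalue. The 2 zero eigenvalues correspond to the 2 connected components.

[0, 0, 0.5188, 1, 2.3111, 4.1701]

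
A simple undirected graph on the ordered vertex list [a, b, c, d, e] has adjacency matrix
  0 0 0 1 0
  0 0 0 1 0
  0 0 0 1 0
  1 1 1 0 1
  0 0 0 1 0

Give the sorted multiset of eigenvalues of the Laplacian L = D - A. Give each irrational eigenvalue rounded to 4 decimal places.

Each diagonal entry of L is the vertex degree and each off-diagonal entry is -1 where an edge is present, 0 otherwise; in the order [a, b, c, d, e] the diagonal is [1, 1, 1, 4, 1]. L is symmetric positive semidefinite, so every eigenvalue is real and nonnegative. The single zero eigenvalue shows the graph is connected.

[0, 1, 1, 1, 5]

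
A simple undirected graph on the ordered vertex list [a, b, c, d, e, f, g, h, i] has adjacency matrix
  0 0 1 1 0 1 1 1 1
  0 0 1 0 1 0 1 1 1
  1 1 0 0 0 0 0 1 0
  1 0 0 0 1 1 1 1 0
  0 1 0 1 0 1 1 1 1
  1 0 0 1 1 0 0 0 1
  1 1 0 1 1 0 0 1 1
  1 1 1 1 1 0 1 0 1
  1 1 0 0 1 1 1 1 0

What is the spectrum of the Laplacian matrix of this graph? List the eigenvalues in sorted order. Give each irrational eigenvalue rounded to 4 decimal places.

With the vertex order [a, b, c, d, e, f, g, h, i], the degrees are [6, 5, 3, 5, 6, 4, 6, 7, 6], giving D = diag(6, 5, 3, 5, 6, 4, 6, 7, 6) and L = D - A. The multiplicity of 0 as a Laplacian eigenvalue equals the number of connected components. By the matrix-tree theorem the graph has (1/9) * product of the nonzero eigenvalues = 115230 spanning trees.

[0, 2.6485, 4.0254, 4.9422, 5.8499, 6.9308, 7.3991, 7.9213, 8.2828]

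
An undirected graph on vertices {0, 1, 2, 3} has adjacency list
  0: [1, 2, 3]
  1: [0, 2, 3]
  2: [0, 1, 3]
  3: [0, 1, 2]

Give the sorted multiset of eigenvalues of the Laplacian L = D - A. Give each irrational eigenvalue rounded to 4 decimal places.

Each diagonal entry of L is the vertex degree and each off-diagonal entry is -1 where an edge is present, 0 otherwise; in the order [0, 1, 2, 3] the diagonal is [3, 3, 3, 3]. Since every row of L sums to 0, the all-ones vector is in the kernel and 0 is an eigenvalue.

[0, 4, 4, 4]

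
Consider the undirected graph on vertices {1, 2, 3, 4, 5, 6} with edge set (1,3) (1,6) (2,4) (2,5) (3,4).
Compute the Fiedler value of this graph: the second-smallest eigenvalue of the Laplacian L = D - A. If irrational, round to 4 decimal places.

Reading degrees in the order [1, 2, 3, 4, 5, 6] gives [2, 2, 2, 2, 1, 1]; set D = diag(2, 2, 2, 2, 1, 1) and form L = D - A. The sorted Laplacian eigenvalues are [0, 0.2679, 1, 2, 3, 3.7321]; the algebraic connectivity is the second entry, 0.2679. By the matrix-tree theorem the graph has (1/6) * product of the nonzero eigenvalues = 1 spanning tree.

0.2679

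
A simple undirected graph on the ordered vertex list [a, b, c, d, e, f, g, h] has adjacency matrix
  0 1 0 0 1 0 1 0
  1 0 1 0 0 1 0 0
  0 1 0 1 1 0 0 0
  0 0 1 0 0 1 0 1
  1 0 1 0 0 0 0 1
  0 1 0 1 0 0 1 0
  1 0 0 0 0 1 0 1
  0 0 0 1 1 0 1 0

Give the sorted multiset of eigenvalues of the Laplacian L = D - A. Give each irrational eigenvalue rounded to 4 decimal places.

Each diagonal entry of L is the vertex degree and each off-diagonal entry is -1 where an edge is present, 0 otherwise; in the order [a, b, c, d, e, f, g, h] the diagonal is [3, 3, 3, 3, 3, 3, 3, 3]. The multiplicity of 0 as a Laplacian eigenvalue equals the number of connected components. The eigenvalues sum to 24, which equals trace(L) = 2|E|.

[0, 2, 2, 2, 4, 4, 4, 6]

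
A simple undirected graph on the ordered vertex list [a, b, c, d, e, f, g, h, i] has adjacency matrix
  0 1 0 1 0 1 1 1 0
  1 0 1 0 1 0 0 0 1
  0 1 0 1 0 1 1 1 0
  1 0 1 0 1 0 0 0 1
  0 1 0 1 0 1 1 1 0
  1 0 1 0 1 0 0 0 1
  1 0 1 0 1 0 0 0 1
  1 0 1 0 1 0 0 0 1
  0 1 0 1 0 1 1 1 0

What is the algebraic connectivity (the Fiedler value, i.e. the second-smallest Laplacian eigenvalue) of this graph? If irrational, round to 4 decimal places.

4

Each diagonal entry of L is the vertex degree and each off-diagonal entry is -1 where an edge is present, 0 otherwise; in the order [a, b, c, d, e, f, g, h, i] the diagonal is [5, 4, 5, 4, 5, 4, 4, 4, 5]. Computing the eigenvalues of L and sorting gives [0, 4, 4, 4, 4, 5, 5, 5, 9]. The Fiedler value lambda_2 = 4 is strictly positive, so the graph is connected. The eigenvalues sum to 40, which equals trace(L) = 2|E|.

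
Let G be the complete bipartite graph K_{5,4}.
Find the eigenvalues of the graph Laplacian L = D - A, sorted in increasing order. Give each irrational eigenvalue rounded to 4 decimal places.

The graph has 9 vertices and degree multiset [5, 5, 5, 5, 4, 4, 4, 4, 4]; D is the diagonal matrix of degrees and L = D - A. L is symmetric positive semidefinite, so every eigenvalue is real and nonnegative. The single zero eigenvalue shows the graph is connected. The largest eigenvalue, 9, is at most the vertex count 9. There is one zero in the spectrum, matching the 1 component.

[0, 4, 4, 4, 4, 5, 5, 5, 9]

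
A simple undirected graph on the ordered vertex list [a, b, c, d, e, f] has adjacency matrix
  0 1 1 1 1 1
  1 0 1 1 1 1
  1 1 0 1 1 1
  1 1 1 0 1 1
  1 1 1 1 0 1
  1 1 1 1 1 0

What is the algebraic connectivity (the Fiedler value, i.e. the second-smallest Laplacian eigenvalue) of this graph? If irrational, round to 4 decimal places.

Each diagonal entry of L is the vertex degree and each off-diagonal entry is -1 where an edge is present, 0 otherwise; in the order [a, b, c, d, e, f] the diagonal is [5, 5, 5, 5, 5, 5]. The sorted Laplacian eigenvalues are [0, 6, 6, 6, 6, 6]; the algebraic connectivity is the second entry, 6. The eigenvalues sum to 30, which equals trace(L) = 2|E|.

6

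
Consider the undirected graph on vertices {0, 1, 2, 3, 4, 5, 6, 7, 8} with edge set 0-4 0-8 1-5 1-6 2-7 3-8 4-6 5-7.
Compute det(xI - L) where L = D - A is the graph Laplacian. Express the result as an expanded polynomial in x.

Reading degrees in the order [0, 1, 2, 3, 4, 5, 6, 7, 8] gives [2, 2, 1, 1, 2, 2, 2, 2, 2]; set D = diag(2, 2, 1, 1, 2, 2, 2, 2, 2) and form L = D - A. L has integer entries, so p(x) = det(xI - L) has integer coefficients. Expanding the determinant yields x^9 - 16x^8 + 105x^7 - 364x^6 + 715x^5 - 792x^4 + 462x^3 - 120x^2 + 9x. The coefficient of x^8 equals -trace(L) = -16, matching the sum of degrees. By the matrix-tree theorem the graph has (1/9) * product of the nonzero eigenvalues = 1 spanning tree. There is one zero in the spectrum, matching the 1 component.

x^9 - 16x^8 + 105x^7 - 364x^6 + 715x^5 - 792x^4 + 462x^3 - 120x^2 + 9x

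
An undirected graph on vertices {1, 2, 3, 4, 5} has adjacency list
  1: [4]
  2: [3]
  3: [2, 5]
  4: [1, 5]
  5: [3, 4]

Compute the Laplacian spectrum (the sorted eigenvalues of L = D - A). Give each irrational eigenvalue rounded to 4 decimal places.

Each diagonal entry of L is the vertex degree and each off-diagonal entry is -1 where an edge is present, 0 otherwise; in the order [1, 2, 3, 4, 5] the diagonal is [1, 1, 2, 2, 2]. L is symmetric positive semidefinite, so every eigenvalue is real and nonnegative.

[0, 0.3820, 1.3820, 2.6180, 3.6180]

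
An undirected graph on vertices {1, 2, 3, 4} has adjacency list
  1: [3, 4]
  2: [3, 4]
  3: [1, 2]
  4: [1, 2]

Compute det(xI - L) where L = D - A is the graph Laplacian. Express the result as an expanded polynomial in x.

x^4 - 8x^3 + 20x^2 - 16x

Each diagonal entry of L is the vertex degree and each off-diagonal entry is -1 where an edge is present, 0 otherwise; in the order [1, 2, 3, 4] the diagonal is [2, 2, 2, 2]. Computing det(xI - L) by cofactor expansion (or equivalently via sum-over-permutations) gives x^4 - 8x^3 + 20x^2 - 16x. The constant term is 0 because L is singular (the all-ones vector lies in its kernel).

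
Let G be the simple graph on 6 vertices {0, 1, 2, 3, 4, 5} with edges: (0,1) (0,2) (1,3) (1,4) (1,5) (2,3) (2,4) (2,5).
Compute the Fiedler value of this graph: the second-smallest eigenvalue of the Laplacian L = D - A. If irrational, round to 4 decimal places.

Each diagonal entry of L is the vertex degree and each off-diagonal entry is -1 where an edge is present, 0 otherwise; in the order [0, 1, 2, 3, 4, 5] the diagonal is [2, 4, 4, 2, 2, 2]. The sorted Laplacian eigenvalues are [0, 2, 2, 2, 4, 6]; the algebraic connectivity is the second entry, 2. The largest eigenvalue, 6, is at most the vertex count 6.

2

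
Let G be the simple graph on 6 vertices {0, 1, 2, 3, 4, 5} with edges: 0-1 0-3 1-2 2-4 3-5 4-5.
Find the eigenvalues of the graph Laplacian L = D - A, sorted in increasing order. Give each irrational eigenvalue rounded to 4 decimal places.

[0, 1, 1, 3, 3, 4]

With the vertex order [0, 1, 2, 3, 4, 5], the degrees are [2, 2, 2, 2, 2, 2], giving D = diag(2, 2, 2, 2, 2, 2) and L = D - A. Diagonalising L (or applying a numerical eigensolver to the 6x6 matrix) gives the spectrum above. The single zero eigenvalue shows the graph is connected. There is one zero in the spectrum, matching the 1 component. The largest eigenvalue, 4, is at most the vertex count 6.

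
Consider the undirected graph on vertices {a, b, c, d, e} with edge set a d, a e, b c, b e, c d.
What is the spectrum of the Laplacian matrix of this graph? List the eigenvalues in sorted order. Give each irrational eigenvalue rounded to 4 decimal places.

[0, 1.3820, 1.3820, 3.6180, 3.6180]

Each diagonal entry of L is the vertex degree and each off-diagonal entry is -1 where an edge is present, 0 otherwise; in the order [a, b, c, d, e] the diagonal is [2, 2, 2, 2, 2]. Since every row of L sums to 0, the all-ones vector is in the kernel and 0 is an eigenvalue. By the matrix-tree theorem the graph has (1/5) * product of the nonzero eigenvalues = 5 spanning trees. The eigenvalues sum to 10, which equals trace(L) = 2|E|.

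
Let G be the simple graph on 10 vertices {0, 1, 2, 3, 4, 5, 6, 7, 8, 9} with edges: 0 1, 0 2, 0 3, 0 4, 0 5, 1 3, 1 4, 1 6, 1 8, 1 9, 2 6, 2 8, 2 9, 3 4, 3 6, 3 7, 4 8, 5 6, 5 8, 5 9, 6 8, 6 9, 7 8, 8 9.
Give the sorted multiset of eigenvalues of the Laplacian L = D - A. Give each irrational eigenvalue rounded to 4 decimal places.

[0, 1.8256, 2.8997, 4, 4.7413, 5.1350, 6.1395, 6.8558, 7.8987, 8.5046]

Reading degrees in the order [0, 1, 2, 3, 4, 5, 6, 7, 8, 9] gives [5, 6, 4, 5, 4, 4, 6, 2, 7, 5]; set D = diag(5, 6, 4, 5, 4, 4, 6, 2, 7, 5) and form L = D - A. L is symmetric positive semidefinite, so every eigenvalue is real and nonnegative. The single zero eigenvalue shows the graph is connected. There is one zero in the spectrum, matching the 1 component.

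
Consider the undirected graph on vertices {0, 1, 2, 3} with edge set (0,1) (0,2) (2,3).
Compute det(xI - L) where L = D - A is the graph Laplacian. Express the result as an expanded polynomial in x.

x^4 - 6x^3 + 10x^2 - 4x

With the vertex order [0, 1, 2, 3], the degrees are [2, 1, 2, 1], giving D = diag(2, 1, 2, 1) and L = D - A. L has integer entries, so p(x) = det(xI - L) has integer coefficients. Expanding the determinant yields x^4 - 6x^3 + 10x^2 - 4x. The constant term is 0 because L is singular (the all-ones vector lies in its kernel). By the matrix-tree theorem the graph has (1/4) * product of the nonzero eigenvalues = 1 spanning tree.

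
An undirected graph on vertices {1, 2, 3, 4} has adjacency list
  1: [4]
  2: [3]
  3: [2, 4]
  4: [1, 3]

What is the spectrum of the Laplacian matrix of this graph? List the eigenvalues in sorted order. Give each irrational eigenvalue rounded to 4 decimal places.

[0, 0.5858, 2, 3.4142]

With the vertex order [1, 2, 3, 4], the degrees are [1, 1, 2, 2], giving D = diag(1, 1, 2, 2) and L = D - A. Diagonalising L (or applying a numerical eigensolver to the 4x4 matrix) gives the spectrum above. The single zero eigenvalue shows the graph is connected. There is one zero in the spectrum, matching the 1 component.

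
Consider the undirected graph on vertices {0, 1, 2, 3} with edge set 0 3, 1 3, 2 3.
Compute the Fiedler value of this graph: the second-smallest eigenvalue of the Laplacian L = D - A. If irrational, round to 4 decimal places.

1

With the vertex order [0, 1, 2, 3], the degrees are [1, 1, 1, 3], giving D = diag(1, 1, 1, 3) and L = D - A. Computing the eigenvalues of L and sorting gives [0, 1, 1, 4]. The Fiedler value lambda_2 = 1 is strictly positive, so the graph is connected.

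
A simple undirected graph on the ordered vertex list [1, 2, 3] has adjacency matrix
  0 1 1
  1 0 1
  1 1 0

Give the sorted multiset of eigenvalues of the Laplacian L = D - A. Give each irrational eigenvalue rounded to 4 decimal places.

[0, 3, 3]

With the vertex order [1, 2, 3], the degrees are [2, 2, 2], giving D = diag(2, 2, 2) and L = D - A. Diagonalising L (or applying a numerical eigensolver to the 3x3 matrix) gives the spectrum above. By the matrix-tree theorem the graph has (1/3) * product of the nonzero eigenvalues = 3 spanning trees. The largest eigenvalue, 3, is at most the vertex count 3.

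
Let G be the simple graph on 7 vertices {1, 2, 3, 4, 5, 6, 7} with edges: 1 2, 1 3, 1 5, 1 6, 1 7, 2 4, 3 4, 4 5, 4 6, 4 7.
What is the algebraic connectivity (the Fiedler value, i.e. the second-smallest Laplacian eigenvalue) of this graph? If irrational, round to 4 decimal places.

Reading degrees in the order [1, 2, 3, 4, 5, 6, 7] gives [5, 2, 2, 5, 2, 2, 2]; set D = diag(5, 2, 2, 5, 2, 2, 2) and form L = D - A. The sorted Laplacian eigenvalues are [0, 2, 2, 2, 2, 5, 7]; the algebraic connectivity is the second entry, 2. The largest eigenvalue, 7, is at most the vertex count 7.

2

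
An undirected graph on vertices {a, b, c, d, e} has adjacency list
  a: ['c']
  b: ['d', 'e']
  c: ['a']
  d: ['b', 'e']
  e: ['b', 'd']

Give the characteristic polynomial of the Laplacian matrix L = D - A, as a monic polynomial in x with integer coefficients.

Each diagonal entry of L is the vertex degree and each off-diagonal entry is -1 where an edge is present, 0 otherwise; in the order [a, b, c, d, e] the diagonal is [1, 2, 1, 2, 2]. The eigenvalues of L are [0, 0, 2, 3, 3]; the characteristic polynomial is the product of (x - lambda_i), which multiplies out to x^5 - 8x^4 + 21x^3 - 18x^2. Since p(0) = det(-L) = 0, x divides p(x). The eigenvalues sum to 8, which equals trace(L) = 2|E|. There are 2 zeros in the spectrum, matching the 2 components.

x^5 - 8x^4 + 21x^3 - 18x^2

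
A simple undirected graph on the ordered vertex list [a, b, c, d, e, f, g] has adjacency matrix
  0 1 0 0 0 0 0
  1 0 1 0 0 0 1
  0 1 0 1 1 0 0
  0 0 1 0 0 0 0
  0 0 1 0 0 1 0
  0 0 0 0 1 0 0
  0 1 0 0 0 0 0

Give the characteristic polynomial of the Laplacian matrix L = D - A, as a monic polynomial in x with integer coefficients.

x^7 - 12x^6 + 53x^5 - 108x^4 + 105x^3 - 46x^2 + 7x

Each diagonal entry of L is the vertex degree and each off-diagonal entry is -1 where an edge is present, 0 otherwise; in the order [a, b, c, d, e, f, g] the diagonal is [1, 3, 3, 1, 2, 1, 1]. Computing det(xI - L) by cofactor expansion (or equivalently via sum-over-permutations) gives x^7 - 12x^6 + 53x^5 - 108x^4 + 105x^3 - 46x^2 + 7x. The constant term is 0 because L is singular (the all-ones vector lies in its kernel). There is one zero in the spectrum, matching the 1 component.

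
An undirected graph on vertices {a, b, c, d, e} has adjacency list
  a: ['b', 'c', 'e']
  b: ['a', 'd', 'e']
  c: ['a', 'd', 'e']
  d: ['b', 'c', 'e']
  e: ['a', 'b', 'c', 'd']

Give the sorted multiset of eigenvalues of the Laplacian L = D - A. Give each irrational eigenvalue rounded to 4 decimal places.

Each diagonal entry of L is the vertex degree and each off-diagonal entry is -1 where an edge is present, 0 otherwise; in the order [a, b, c, d, e] the diagonal is [3, 3, 3, 3, 4]. Diagonalising L (or applying a numerical eigensolver to the 5x5 matrix) gives the spectrum above.

[0, 3, 3, 5, 5]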